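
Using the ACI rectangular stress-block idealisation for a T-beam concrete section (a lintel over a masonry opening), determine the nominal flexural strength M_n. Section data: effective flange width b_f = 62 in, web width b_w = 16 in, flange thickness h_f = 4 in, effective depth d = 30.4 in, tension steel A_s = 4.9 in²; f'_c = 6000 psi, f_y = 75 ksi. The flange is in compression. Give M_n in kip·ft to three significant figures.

M_n ≈ 913 kip·ft

Tension: T = A_s f_y = 4.9 × 75 = 367.5 kips.
Try a within the flange: a = T/(0.85 f'_c b_f) = 367.5/(0.85 × 6 × 62) = 1.162 in.
Since a = 1.162 ≤ h_f = 4 in, the stress block lies entirely in the flange; analyse as a rectangular beam of width b_f.
M_n = T(d − a/2) = 367.5 × (30.4 − 0.581) = 10958.5 kip·in.
M_n = 10958.5/12 = 913.21 kip·ft.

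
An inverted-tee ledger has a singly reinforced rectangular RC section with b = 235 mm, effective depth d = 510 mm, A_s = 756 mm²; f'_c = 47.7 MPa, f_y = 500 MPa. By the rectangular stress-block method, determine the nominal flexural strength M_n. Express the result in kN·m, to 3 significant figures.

M_n ≈ 185 kN·m

T = A_s f_y = 756 × 500 = 378000 N = 378 kN.
From C = T: a = T/(0.85 f'_c b) = 378000/(0.85 × 47.7 × 235) = 39.67 mm.
M_n = T(d − a/2) = 378 kN × (510 − 19.835) mm = 185.28 kN·m.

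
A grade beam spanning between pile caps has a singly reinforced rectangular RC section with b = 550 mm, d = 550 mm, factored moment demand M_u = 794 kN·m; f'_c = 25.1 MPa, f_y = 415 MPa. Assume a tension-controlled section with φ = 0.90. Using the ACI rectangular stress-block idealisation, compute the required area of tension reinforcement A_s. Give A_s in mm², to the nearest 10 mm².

M_n = M_u/φ = 794/0.90 = 882.222 kN·m.
With M_n = 0.85 f'_c a b (d − a/2), solve the quadratic for a:
a = d − √(d² − 2M_n/(0.85 f'_c b)) = 550 − √(550² − 2 × 882.222×10⁶/(0.85 × 25.1 × 550)) = 159.96 mm.
A_s = 0.85 f'_c a b / f_y = 0.85 × 25.1 × 159.96 × 550 / 415 = 4522.9 mm².

A_s ≈ 4520 mm²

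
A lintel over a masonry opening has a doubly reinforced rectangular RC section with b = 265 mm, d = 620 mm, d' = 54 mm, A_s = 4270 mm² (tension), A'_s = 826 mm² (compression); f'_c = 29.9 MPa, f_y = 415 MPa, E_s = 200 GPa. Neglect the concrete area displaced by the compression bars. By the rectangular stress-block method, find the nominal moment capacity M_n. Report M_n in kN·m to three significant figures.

M_n ≈ 929 kN·m

Assume both tension and compression steel yield.
Net tension couple steel: A_s − A'_s = 3444 mm².
a = (A_s − A'_s) f_y / (0.85 f'_c b) = 1429260/(0.85 × 29.9 × 265) = 212.21 mm.
c = a/β₁ = 212.21/0.836 = 253.84 mm; ε'_s = 0.003(c − d')/c = 0.0024 ≥ f_y/E_s = 0.0021, so compression steel does yield.
M_n = (A_s − A'_s) f_y (d − a/2) + A'_s f_y (d − d') = [1429260 × (620 − 106.105) + 342790 × (620 − 54)] × 10⁻⁶ = 734.49 + 194.02 = 928.51 kN·m.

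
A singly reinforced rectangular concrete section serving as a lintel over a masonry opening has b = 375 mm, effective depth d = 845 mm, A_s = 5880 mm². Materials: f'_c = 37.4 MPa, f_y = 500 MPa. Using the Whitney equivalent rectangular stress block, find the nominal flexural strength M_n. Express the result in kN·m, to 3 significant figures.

M_n ≈ 2120 kN·m

T = A_s f_y = 5880 × 500 = 2940000 N = 2940 kN.
From C = T: a = T/(0.85 f'_c b) = 2940000/(0.85 × 37.4 × 375) = 246.62 mm.
M_n = T(d − a/2) = 2940 kN × (845 − 123.31) mm = 2121.77 kN·m.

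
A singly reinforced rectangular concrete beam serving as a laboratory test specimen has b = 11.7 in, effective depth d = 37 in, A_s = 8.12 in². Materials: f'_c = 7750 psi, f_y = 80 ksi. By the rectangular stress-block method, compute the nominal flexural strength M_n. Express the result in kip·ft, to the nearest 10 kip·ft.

T = A_s f_y = 8.12 × 80 = 649.6 kips.
a = T/(0.85 f'_c b) = 649.6/(0.85 × 7.75 × 11.7) = 8.428 in.
M_n = T(d − a/2) = 649.6 × (37 − 4.214) = 21297.8 kip·in = 21297.8/12 = 1774.82 kip·ft.

M_n ≈ 1770 kip·ft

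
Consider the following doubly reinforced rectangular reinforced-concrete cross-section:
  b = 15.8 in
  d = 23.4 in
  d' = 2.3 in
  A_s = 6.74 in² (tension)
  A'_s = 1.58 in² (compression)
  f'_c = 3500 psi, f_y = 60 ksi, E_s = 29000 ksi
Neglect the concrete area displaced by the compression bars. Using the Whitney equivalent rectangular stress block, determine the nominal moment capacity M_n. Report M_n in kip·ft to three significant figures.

M_n ≈ 685 kip·ft

Assume both steels yield.
a = (A_s − A'_s) f_y/(0.85 f'_c b) = (6.74 − 1.58) × 60/(0.85 × 3.5 × 15.8) = 6.587 in.
c = a/β₁ = 6.587/0.85 = 7.749 in; ε'_s = 0.003(c − d')/c = 0.0021 ≥ ε_y = 0.0021, so the compression steel yields.
M_n = (A_s − A'_s) f_y (d − a/2) + A'_s f_y (d − d') = 309.6 × (23.4 − 3.2935) + 94.8 × (23.4 − 2.3) = 6225.0 + 2000.3 = 8225.3 kip·in = 8225.3/12 = 685.44 kip·ft.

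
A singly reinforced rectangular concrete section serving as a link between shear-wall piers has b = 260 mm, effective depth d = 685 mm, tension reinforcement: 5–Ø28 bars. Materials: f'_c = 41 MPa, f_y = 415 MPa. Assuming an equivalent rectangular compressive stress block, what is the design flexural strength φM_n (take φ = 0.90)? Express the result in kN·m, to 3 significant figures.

φM_n ≈ 707 kN·m

A_s = 5 × 616 = 3080 mm².
T = A_s f_y = 3080 × 415 = 1278200 N = 1278.2 kN.
From C = T: a = T/(0.85 f'_c b) = 1278200/(0.85 × 41 × 260) = 141.07 mm.
M_n = T(d − a/2) = 1278.2 kN × (685 − 70.535) mm = 785.41 kN·m.
φM_n = 0.90 × 785.41 = 706.87 kN·m.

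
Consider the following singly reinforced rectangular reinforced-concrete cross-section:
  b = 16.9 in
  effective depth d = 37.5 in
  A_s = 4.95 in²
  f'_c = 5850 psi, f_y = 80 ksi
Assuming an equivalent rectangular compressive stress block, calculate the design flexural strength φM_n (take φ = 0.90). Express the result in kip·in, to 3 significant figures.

φM_n ≈ 12500 kip·in

T = A_s f_y = 4.95 × 80 = 396 kips.
a = T/(0.85 f'_c b) = 396/(0.85 × 5.85 × 16.9) = 4.712 in.
M_n = T(d − a/2) = 396 × (37.5 − 2.356) = 13917.0 kip·in.
φM_n = 0.90 × 13917.0 = 12525.3 kip·in.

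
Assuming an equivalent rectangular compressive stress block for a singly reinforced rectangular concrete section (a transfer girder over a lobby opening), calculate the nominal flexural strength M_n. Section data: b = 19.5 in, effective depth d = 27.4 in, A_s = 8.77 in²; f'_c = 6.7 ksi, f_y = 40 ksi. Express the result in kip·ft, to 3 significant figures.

T = A_s f_y = 8.77 × 40 = 350.8 kips.
a = T/(0.85 f'_c b) = 350.8/(0.85 × 6.7 × 19.5) = 3.159 in.
M_n = T(d − a/2) = 350.8 × (27.4 − 1.5795) = 9057.8 kip·in = 9057.8/12 = 754.82 kip·ft.

M_n ≈ 755 kip·ft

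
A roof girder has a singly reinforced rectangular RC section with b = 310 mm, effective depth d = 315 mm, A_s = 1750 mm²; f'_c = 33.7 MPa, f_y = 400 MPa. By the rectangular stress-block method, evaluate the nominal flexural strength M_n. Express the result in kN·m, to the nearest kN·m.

T = A_s f_y = 1750 × 400 = 700000 N = 700 kN.
From C = T: a = T/(0.85 f'_c b) = 700000/(0.85 × 33.7 × 310) = 78.83 mm.
M_n = T(d − a/2) = 700 kN × (315 − 39.415) mm = 192.91 kN·m.

M_n ≈ 193 kN·m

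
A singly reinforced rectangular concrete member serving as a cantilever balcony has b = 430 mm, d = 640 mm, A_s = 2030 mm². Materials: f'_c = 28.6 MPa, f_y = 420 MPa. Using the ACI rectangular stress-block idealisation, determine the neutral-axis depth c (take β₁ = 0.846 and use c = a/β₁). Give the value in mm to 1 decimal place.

T = A_s f_y = 2030 × 420 = 852600 N = 852.6 kN.
Setting C = 0.85 f'_c a b equal to T: a = 852600/(0.85 × 28.6 × 430) = 81.563 mm.
With β₁ = 0.846, c = a/β₁ = 81.563/0.846 = 96.4 mm.

c ≈ 96.4 mm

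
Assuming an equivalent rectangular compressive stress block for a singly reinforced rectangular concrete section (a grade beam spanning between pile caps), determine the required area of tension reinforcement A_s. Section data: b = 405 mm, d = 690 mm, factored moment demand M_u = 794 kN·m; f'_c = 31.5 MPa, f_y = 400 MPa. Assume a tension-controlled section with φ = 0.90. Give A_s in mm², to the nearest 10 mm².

A_s ≈ 3530 mm²

M_n = M_u/φ = 794/0.90 = 882.222 kN·m.
With M_n = 0.85 f'_c a b (d − a/2), solve the quadratic for a:
a = d − √(d² − 2M_n/(0.85 f'_c b)) = 690 − √(690² − 2 × 882.222×10⁶/(0.85 × 31.5 × 405)) = 130.19 mm.
A_s = 0.85 f'_c a b / f_y = 0.85 × 31.5 × 130.19 × 405 / 400 = 3529.4 mm².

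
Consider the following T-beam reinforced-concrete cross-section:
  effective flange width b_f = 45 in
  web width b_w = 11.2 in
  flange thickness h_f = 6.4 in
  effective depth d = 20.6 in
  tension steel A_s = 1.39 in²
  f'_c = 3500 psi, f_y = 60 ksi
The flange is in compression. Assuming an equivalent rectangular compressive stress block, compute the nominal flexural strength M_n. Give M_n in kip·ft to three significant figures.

Tension: T = A_s f_y = 1.39 × 60 = 83.4 kips.
Try a within the flange: a = T/(0.85 f'_c b_f) = 83.4/(0.85 × 3.5 × 45) = 0.623 in.
Since a = 0.623 ≤ h_f = 6.4 in, the stress block lies entirely in the flange; analyse as a rectangular beam of width b_f.
M_n = T(d − a/2) = 83.4 × (20.6 − 0.3115) = 1692.1 kip·in.
M_n = 1692.1/12 = 141.01 kip·ft.

M_n ≈ 141 kip·ft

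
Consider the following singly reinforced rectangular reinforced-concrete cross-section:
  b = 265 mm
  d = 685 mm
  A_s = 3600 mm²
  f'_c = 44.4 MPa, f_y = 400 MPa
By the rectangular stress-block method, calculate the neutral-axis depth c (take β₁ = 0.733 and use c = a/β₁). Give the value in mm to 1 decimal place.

c ≈ 196.4 mm

T = A_s f_y = 3600 × 400 = 1440000 N = 1440 kN.
Setting C = 0.85 f'_c a b equal to T: a = 1440000/(0.85 × 44.4 × 265) = 143.984 mm.
With β₁ = 0.733, c = a/β₁ = 143.984/0.733 = 196.4 mm.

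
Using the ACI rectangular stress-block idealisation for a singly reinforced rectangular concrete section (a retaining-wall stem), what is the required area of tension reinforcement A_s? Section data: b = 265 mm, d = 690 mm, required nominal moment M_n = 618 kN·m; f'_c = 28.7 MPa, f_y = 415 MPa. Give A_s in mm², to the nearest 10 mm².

With M_n = 0.85 f'_c a b (d − a/2), solve the quadratic for a:
a = d − √(d² − 2M_n/(0.85 f'_c b)) = 690 − √(690² − 2 × 618×10⁶/(0.85 × 28.7 × 265)) = 156.23 mm.
A_s = 0.85 f'_c a b / f_y = 0.85 × 28.7 × 156.23 × 265 / 415 = 2433.7 mm².

A_s ≈ 2430 mm²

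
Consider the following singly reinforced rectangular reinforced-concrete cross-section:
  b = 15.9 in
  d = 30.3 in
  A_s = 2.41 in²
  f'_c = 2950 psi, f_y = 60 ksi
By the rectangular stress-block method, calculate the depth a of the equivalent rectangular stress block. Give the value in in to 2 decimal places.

T = A_s f_y = 2.41 × 60 = 144.6 kips.
a = T/(0.85 f'_c b) = 144.6/(0.85 × 2.95 × 15.9) = 3.63 in.

a ≈ 3.63 in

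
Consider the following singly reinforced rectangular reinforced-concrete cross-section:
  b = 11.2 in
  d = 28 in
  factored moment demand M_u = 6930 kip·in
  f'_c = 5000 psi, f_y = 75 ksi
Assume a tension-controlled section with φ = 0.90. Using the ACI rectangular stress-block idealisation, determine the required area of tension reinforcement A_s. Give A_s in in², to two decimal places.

M_n = M_u/φ = 6930/0.90 = 7700 kip·in.
From M_n = 0.85 f'_c a b (d − a/2):
a = d − √(d² − 2M_n/(0.85 f'_c b)) = 28 − √(28² − 2 × 7700/(0.85 × 5 × 11.2)) = 6.541 in.
A_s = 0.85 f'_c a b / f_y = 0.85 × 5 × 6.541 × 11.2 / 75 = 4.151 in².

A_s ≈ 4.15 in²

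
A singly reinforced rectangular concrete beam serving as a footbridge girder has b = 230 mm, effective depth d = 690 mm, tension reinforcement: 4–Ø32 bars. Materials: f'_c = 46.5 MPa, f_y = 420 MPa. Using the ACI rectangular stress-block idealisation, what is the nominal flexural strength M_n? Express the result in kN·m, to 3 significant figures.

A_s = 4 × 804 = 3216 mm².
T = A_s f_y = 3216 × 420 = 1350720 N = 1350.72 kN.
From C = T: a = T/(0.85 f'_c b) = 1350720/(0.85 × 46.5 × 230) = 148.58 mm.
M_n = T(d − a/2) = 1350.72 kN × (690 − 74.29) mm = 831.65 kN·m.

M_n ≈ 832 kN·m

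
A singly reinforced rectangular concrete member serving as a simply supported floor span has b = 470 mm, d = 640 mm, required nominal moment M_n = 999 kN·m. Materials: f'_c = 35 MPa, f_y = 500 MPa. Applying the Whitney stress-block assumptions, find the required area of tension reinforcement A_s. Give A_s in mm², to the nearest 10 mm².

With M_n = 0.85 f'_c a b (d − a/2), solve the quadratic for a:
a = d − √(d² − 2M_n/(0.85 f'_c b)) = 640 − √(640² − 2 × 999×10⁶/(0.85 × 35 × 470)) = 123.56 mm.
A_s = 0.85 f'_c a b / f_y = 0.85 × 35 × 123.56 × 470 / 500 = 3455.4 mm².

A_s ≈ 3460 mm²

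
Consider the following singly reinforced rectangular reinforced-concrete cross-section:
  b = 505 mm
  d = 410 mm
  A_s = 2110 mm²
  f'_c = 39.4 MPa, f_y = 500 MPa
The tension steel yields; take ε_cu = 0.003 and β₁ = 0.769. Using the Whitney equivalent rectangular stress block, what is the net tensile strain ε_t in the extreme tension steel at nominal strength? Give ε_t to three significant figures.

ε_t ≈ 0.0122

a = A_s f_y/(0.85 f'_c b) = 62.38 mm.
β₁ = 0.769, so c = a/β₁ = 62.38/0.769 = 81.12 mm.
From the linear strain diagram with ε_cu = 0.003: ε_t = 0.003 (d − c)/c = 0.003 × (410 − 81.12)/81.12 = 0.0122.
Since ε_t ≥ 0.005, the section is tension-controlled.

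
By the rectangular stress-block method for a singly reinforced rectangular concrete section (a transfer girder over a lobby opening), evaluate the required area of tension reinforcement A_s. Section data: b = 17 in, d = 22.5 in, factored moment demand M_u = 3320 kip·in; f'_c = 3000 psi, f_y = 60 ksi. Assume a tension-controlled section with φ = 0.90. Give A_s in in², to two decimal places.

M_n = M_u/φ = 3320/0.90 = 3688.89 kip·in.
From M_n = 0.85 f'_c a b (d − a/2):
a = d − √(d² − 2M_n/(0.85 f'_c b)) = 22.5 − √(22.5² − 2 × 3688.89/(0.85 × 3 × 17)) = 4.168 in.
A_s = 0.85 f'_c a b / f_y = 0.85 × 3 × 4.168 × 17 / 60 = 3.011 in².

A_s ≈ 3.01 in²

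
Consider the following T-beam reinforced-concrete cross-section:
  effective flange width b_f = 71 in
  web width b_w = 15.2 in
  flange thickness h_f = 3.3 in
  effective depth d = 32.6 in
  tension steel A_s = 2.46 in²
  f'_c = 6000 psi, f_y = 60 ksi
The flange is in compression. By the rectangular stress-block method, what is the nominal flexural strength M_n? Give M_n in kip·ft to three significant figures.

M_n ≈ 398 kip·ft

Tension: T = A_s f_y = 2.46 × 60 = 147.6 kips.
Try a within the flange: a = T/(0.85 f'_c b_f) = 147.6/(0.85 × 6 × 71) = 0.408 in.
Since a = 0.408 ≤ h_f = 3.3 in, the stress block lies entirely in the flange; analyse as a rectangular beam of width b_f.
M_n = T(d − a/2) = 147.6 × (32.6 − 0.204) = 4781.6 kip·in.
M_n = 4781.6/12 = 398.47 kip·ft.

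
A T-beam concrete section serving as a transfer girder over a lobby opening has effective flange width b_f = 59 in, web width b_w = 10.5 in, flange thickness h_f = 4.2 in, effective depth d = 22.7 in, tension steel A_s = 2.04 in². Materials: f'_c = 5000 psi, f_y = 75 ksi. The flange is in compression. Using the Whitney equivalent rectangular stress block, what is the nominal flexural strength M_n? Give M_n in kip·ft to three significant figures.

Tension: T = A_s f_y = 2.04 × 75 = 153 kips.
Try a within the flange: a = T/(0.85 f'_c b_f) = 153/(0.85 × 5 × 59) = 0.610 in.
Since a = 0.610 ≤ h_f = 4.2 in, the stress block lies entirely in the flange; analyse as a rectangular beam of width b_f.
M_n = T(d − a/2) = 153 × (22.7 − 0.305) = 3426.4 kip·in.
M_n = 3426.4/12 = 285.53 kip·ft.

M_n ≈ 286 kip·ft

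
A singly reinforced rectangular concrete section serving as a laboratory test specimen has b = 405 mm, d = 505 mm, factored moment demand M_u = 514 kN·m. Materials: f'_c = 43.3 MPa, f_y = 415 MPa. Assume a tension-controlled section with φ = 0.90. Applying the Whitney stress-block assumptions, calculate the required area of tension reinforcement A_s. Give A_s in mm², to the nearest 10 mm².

M_n = M_u/φ = 514/0.90 = 571.111 kN·m.
With M_n = 0.85 f'_c a b (d − a/2), solve the quadratic for a:
a = d − √(d² − 2M_n/(0.85 f'_c b)) = 505 − √(505² − 2 × 571.111×10⁶/(0.85 × 43.3 × 405)) = 82.63 mm.
A_s = 0.85 f'_c a b / f_y = 0.85 × 43.3 × 82.63 × 405 / 415 = 2967.9 mm².

A_s ≈ 2970 mm²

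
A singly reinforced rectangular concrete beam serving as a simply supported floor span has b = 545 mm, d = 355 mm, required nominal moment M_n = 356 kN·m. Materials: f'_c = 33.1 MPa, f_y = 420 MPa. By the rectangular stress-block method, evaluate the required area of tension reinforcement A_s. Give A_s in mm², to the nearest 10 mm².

A_s ≈ 2660 mm²

With M_n = 0.85 f'_c a b (d − a/2), solve the quadratic for a:
a = d − √(d² − 2M_n/(0.85 f'_c b)) = 355 − √(355² − 2 × 356×10⁶/(0.85 × 33.1 × 545)) = 72.88 mm.
A_s = 0.85 f'_c a b / f_y = 0.85 × 33.1 × 72.88 × 545 / 420 = 2660.7 mm².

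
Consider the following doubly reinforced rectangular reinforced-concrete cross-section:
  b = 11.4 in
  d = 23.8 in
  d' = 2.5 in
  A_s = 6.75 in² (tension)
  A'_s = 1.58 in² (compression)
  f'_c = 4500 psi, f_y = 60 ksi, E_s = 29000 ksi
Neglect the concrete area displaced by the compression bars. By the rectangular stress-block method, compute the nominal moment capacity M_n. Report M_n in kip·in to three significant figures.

Assume both steels yield.
a = (A_s − A'_s) f_y/(0.85 f'_c b) = (6.75 − 1.58) × 60/(0.85 × 4.5 × 11.4) = 7.114 in.
c = a/β₁ = 7.114/0.825 = 8.623 in; ε'_s = 0.003(c − d')/c = 0.0021 ≥ ε_y = 0.0021, so the compression steel yields.
M_n = (A_s − A'_s) f_y (d − a/2) + A'_s f_y (d − d') = 310.2 × (23.8 − 3.557) + 94.8 × (23.8 − 2.5) = 6279.4 + 2019.2 = 8298.6 kip·in.

M_n ≈ 8300 kip·in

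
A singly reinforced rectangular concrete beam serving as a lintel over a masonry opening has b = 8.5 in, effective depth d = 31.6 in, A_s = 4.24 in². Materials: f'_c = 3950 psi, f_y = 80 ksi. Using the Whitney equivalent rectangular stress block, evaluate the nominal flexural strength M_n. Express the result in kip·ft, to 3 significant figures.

M_n ≈ 725 kip·ft

T = A_s f_y = 4.24 × 80 = 339.2 kips.
a = T/(0.85 f'_c b) = 339.2/(0.85 × 3.95 × 8.5) = 11.886 in.
M_n = T(d − a/2) = 339.2 × (31.6 − 5.943) = 8702.9 kip·in = 8702.9/12 = 725.24 kip·ft.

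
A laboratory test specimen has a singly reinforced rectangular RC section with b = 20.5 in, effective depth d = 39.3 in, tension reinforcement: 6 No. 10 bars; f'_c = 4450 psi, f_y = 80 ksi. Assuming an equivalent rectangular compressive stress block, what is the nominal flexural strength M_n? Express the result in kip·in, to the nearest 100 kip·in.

A_s = 6 × 1.27 = 7.62 in².
T = A_s f_y = 7.62 × 80 = 609.6 kips.
a = T/(0.85 f'_c b) = 609.6/(0.85 × 4.45 × 20.5) = 7.862 in.
M_n = T(d − a/2) = 609.6 × (39.3 − 3.931) = 21560.9 kip·in.

M_n ≈ 21600 kip·in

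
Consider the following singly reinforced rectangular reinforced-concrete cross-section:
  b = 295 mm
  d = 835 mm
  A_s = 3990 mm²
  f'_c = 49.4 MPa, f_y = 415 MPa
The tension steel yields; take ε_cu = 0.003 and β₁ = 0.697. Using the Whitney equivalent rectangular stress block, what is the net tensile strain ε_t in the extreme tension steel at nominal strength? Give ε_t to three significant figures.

ε_t ≈ 0.0101

a = A_s f_y/(0.85 f'_c b) = 133.68 mm.
β₁ = 0.697, so c = a/β₁ = 133.68/0.697 = 191.79 mm.
From the linear strain diagram with ε_cu = 0.003: ε_t = 0.003 (d − c)/c = 0.003 × (835 − 191.79)/191.79 = 0.0101.
Since ε_t ≥ 0.005, the section is tension-controlled.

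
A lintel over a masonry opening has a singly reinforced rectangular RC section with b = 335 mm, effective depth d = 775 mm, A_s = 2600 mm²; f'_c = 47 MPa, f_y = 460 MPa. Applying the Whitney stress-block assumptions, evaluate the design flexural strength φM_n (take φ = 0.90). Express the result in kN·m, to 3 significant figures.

φM_n ≈ 786 kN·m

T = A_s f_y = 2600 × 460 = 1196000 N = 1196 kN.
From C = T: a = T/(0.85 f'_c b) = 1196000/(0.85 × 47 × 335) = 89.37 mm.
M_n = T(d − a/2) = 1196 kN × (775 − 44.685) mm = 873.46 kN·m.
φM_n = 0.90 × 873.46 = 786.11 kN·m.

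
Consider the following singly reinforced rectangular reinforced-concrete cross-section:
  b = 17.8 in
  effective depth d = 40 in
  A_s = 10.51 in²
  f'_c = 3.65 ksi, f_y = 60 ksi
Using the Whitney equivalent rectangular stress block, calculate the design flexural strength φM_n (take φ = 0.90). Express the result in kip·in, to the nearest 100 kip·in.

T = A_s f_y = 10.51 × 60 = 630.6 kips.
a = T/(0.85 f'_c b) = 630.6/(0.85 × 3.65 × 17.8) = 11.419 in.
M_n = T(d − a/2) = 630.6 × (40 − 5.7095) = 21623.6 kip·in.
φM_n = 0.90 × 21623.6 = 19461.2 kip·in.

φM_n ≈ 19500 kip·in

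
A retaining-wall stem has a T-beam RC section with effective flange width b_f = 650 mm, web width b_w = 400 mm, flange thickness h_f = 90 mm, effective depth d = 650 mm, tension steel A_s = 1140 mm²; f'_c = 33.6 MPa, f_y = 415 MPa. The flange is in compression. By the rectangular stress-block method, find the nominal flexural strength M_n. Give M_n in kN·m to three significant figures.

Tension: T = A_s f_y = 1140 × 415 = 473100 N.
Try a within the flange: a = T/(0.85 f'_c b_f) = 473100/(0.85 × 33.6 × 650) = 25.48 mm.
Since a = 25.48 ≤ h_f = 90 mm, the stress block lies entirely in the flange; analyse as a rectangular beam of width b_f.
M_n = T(d − a/2) = 473100 × (650 − 12.74) = 301.49 × 10⁶ N·mm.
M_n = 301.49 kN·m.

M_n ≈ 301 kN·m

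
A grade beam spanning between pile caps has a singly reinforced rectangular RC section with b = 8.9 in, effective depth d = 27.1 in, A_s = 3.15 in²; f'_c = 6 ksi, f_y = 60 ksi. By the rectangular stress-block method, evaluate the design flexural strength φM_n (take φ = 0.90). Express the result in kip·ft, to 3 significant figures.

φM_n ≈ 355 kip·ft

T = A_s f_y = 3.15 × 60 = 189 kips.
a = T/(0.85 f'_c b) = 189/(0.85 × 6 × 8.9) = 4.164 in.
M_n = T(d − a/2) = 189 × (27.1 − 2.082) = 4728.4 kip·in = 4728.4/12 = 394.03 kip·ft.
φM_n = 0.90 × 394.03 = 354.63 kip·ft.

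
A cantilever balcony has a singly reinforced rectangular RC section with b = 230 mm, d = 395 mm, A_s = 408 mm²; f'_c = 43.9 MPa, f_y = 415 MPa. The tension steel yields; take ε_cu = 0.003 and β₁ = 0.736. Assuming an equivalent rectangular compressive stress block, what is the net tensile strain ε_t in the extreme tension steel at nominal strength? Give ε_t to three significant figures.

ε_t ≈ 0.0412

a = A_s f_y/(0.85 f'_c b) = 19.73 mm.
β₁ = 0.736, so c = a/β₁ = 19.73/0.736 = 26.81 mm.
From the linear strain diagram with ε_cu = 0.003: ε_t = 0.003 (d − c)/c = 0.003 × (395 − 26.81)/26.81 = 0.0412.
Since ε_t ≥ 0.005, the section is tension-controlled.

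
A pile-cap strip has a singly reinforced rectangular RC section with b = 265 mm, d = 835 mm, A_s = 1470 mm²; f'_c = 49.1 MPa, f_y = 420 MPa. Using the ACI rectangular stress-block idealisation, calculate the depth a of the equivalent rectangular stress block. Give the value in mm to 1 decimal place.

T = A_s f_y = 1470 × 420 = 617400 N = 617.4 kN.
Setting C = 0.85 f'_c a b equal to T: a = 617400/(0.85 × 49.1 × 265) = 55.8 mm.

a ≈ 55.8 mm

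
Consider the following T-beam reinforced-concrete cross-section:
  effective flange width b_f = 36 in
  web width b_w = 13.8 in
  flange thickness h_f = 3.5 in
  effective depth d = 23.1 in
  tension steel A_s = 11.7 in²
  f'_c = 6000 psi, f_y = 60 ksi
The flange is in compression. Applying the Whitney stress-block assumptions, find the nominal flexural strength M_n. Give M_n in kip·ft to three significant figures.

Tension: T = A_s f_y = 11.7 × 60 = 702 kips.
Try a within the flange: a = T/(0.85 f'_c b_f) = 702/(0.85 × 6 × 36) = 3.824 in.
a = 3.824 > h_f = 3.5 in: the block extends into the web. Split into flange-overhang and web parts.
C_f = 0.85 f'_c (b_f − b_w) h_f = 0.85 × 6 × (36 − 13.8) × 3.5 = 396.3 kips.
Remaining web compression depth: a_w = (T − C_f)/(0.85 f'_c b_w) = (702 − 396.3)/(0.85 × 6 × 13.8) = 4.344 in.
M_n = C_f(d − h_f/2) + (T − C_f)(d − a_w/2) = 396.3 × (23.1 − 1.75) + 305.7 × (23.1 − 2.172) = 8461.0 + 6397.7 = 14858.7 kip·in.
M_n = 14858.7/12 = 1238.23 kip·ft.

M_n ≈ 1240 kip·ft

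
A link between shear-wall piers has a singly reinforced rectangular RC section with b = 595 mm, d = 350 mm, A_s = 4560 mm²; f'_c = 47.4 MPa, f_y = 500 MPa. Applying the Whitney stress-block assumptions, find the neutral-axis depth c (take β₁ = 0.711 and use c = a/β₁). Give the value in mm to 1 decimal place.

c ≈ 133.8 mm

T = A_s f_y = 4560 × 500 = 2280000 N = 2280 kN.
Setting C = 0.85 f'_c a b equal to T: a = 2280000/(0.85 × 47.4 × 595) = 95.109 mm.
With β₁ = 0.711, c = a/β₁ = 95.109/0.711 = 133.8 mm.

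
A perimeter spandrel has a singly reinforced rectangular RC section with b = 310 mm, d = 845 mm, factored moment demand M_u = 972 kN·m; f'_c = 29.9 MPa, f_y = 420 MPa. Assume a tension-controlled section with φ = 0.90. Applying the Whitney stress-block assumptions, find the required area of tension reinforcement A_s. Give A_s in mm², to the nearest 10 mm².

A_s ≈ 3410 mm²

M_n = M_u/φ = 972/0.90 = 1080 kN·m.
With M_n = 0.85 f'_c a b (d − a/2), solve the quadratic for a:
a = d − √(d² − 2M_n/(0.85 f'_c b)) = 845 − √(845² − 2 × 1080×10⁶/(0.85 × 29.9 × 310)) = 181.78 mm.
A_s = 0.85 f'_c a b / f_y = 0.85 × 29.9 × 181.78 × 310 / 420 = 3410.0 mm².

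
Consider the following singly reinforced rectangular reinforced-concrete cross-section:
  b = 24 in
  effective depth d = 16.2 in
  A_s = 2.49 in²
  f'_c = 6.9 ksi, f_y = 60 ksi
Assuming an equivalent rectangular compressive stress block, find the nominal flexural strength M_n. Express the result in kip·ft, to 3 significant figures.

T = A_s f_y = 2.49 × 60 = 149.4 kips.
a = T/(0.85 f'_c b) = 149.4/(0.85 × 6.9 × 24) = 1.061 in.
M_n = T(d − a/2) = 149.4 × (16.2 − 0.5305) = 2341.0 kip·in = 2341.0/12 = 195.08 kip·ft.

M_n ≈ 195 kip·ft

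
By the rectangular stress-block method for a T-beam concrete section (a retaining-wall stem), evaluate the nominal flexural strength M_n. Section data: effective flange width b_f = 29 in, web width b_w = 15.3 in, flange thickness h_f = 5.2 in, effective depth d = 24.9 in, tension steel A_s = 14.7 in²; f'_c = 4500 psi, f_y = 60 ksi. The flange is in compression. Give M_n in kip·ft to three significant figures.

Tension: T = A_s f_y = 14.7 × 60 = 882 kips.
Try a within the flange: a = T/(0.85 f'_c b_f) = 882/(0.85 × 4.5 × 29) = 7.951 in.
a = 7.951 > h_f = 5.2 in: the block extends into the web. Split into flange-overhang and web parts.
C_f = 0.85 f'_c (b_f − b_w) h_f = 0.85 × 4.5 × (29 − 15.3) × 5.2 = 272.5 kips.
Remaining web compression depth: a_w = (T − C_f)/(0.85 f'_c b_w) = (882 − 272.5)/(0.85 × 4.5 × 15.3) = 10.415 in.
M_n = C_f(d − h_f/2) + (T − C_f)(d − a_w/2) = 272.5 × (24.9 − 2.6) + 609.5 × (24.9 − 5.2075) = 6076.8 + 12002.6 = 18079.4 kip·in.
M_n = 18079.4/12 = 1506.62 kip·ft.

M_n ≈ 1510 kip·ft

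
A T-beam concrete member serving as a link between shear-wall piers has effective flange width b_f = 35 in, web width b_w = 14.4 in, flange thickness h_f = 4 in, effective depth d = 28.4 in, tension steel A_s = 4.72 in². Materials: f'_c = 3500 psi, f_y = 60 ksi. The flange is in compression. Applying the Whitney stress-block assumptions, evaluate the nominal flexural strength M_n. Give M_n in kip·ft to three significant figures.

M_n ≈ 638 kip·ft

Tension: T = A_s f_y = 4.72 × 60 = 283.2 kips.
Try a within the flange: a = T/(0.85 f'_c b_f) = 283.2/(0.85 × 3.5 × 35) = 2.720 in.
Since a = 2.720 ≤ h_f = 4 in, the stress block lies entirely in the flange; analyse as a rectangular beam of width b_f.
M_n = T(d − a/2) = 283.2 × (28.4 − 1.36) = 7657.7 kip·in.
M_n = 7657.7/12 = 638.14 kip·ft.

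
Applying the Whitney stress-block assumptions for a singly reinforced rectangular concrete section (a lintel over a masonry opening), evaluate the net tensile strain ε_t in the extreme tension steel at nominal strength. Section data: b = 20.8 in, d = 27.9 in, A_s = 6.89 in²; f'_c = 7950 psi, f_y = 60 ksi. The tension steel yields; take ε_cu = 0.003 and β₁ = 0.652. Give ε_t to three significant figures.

ε_t ≈ 0.0156

a = A_s f_y/(0.85 f'_c b) = 2.941 in.
β₁ = 0.652, so c = a/β₁ = 2.941/0.652 = 4.511 in.
From the linear strain diagram with ε_cu = 0.003: ε_t = 0.003 (d − c)/c = 0.003 × (27.9 − 4.511)/4.511 = 0.0156.
Since ε_t ≥ 0.005, the section is tension-controlled.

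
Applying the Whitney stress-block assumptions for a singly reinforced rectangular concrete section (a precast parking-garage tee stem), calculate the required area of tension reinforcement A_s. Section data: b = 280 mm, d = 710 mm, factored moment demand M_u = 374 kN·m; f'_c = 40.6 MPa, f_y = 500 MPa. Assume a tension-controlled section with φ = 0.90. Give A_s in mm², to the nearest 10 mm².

M_n = M_u/φ = 374/0.90 = 415.556 kN·m.
With M_n = 0.85 f'_c a b (d − a/2), solve the quadratic for a:
a = d − √(d² − 2M_n/(0.85 f'_c b)) = 710 − √(710² − 2 × 415.556×10⁶/(0.85 × 40.6 × 280)) = 63.40 mm.
A_s = 0.85 f'_c a b / f_y = 0.85 × 40.6 × 63.40 × 280 / 500 = 1225.2 mm².

A_s ≈ 1230 mm²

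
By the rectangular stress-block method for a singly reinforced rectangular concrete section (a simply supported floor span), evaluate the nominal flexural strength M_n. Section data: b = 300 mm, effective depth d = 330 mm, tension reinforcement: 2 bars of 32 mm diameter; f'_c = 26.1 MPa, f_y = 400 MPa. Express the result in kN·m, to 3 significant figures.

M_n ≈ 181 kN·m

A_s = 2 × 804 = 1608 mm².
T = A_s f_y = 1608 × 400 = 643200 N = 643.2 kN.
From C = T: a = T/(0.85 f'_c b) = 643200/(0.85 × 26.1 × 300) = 96.64 mm.
M_n = T(d − a/2) = 643.2 kN × (330 − 48.32) mm = 181.18 kN·m.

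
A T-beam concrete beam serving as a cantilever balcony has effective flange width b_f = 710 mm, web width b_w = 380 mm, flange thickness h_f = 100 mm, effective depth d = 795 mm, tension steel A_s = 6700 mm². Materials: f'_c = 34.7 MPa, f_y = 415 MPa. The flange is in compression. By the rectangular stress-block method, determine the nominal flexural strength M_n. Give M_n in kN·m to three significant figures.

Tension: T = A_s f_y = 6700 × 415 = 2780500 N.
Try a within the flange: a = T/(0.85 f'_c b_f) = 2780500/(0.85 × 34.7 × 710) = 132.77 mm.
a = 132.77 > h_f = 100 mm: the block extends into the web. Split into flange-overhang and web parts.
C_f = 0.85 f'_c (b_f − b_w) h_f = 0.85 × 34.7 × (710 − 380) × 100 = 973335 N.
Remaining web compression depth: a_w = (T − C_f)/(0.85 f'_c b_w) = (2780500 − 973335)/(0.85 × 34.7 × 380) = 161.24 mm.
M_n = C_f(d − h_f/2) + (T − C_f)(d − a_w/2) = 973335 × (795 − 50) + 1807165 × (795 − 80.62) = 725.13 + 1291.00 = 2016.13 × 10⁶ N·mm.
M_n = 2016.13 kN·m.

M_n ≈ 2020 kN·m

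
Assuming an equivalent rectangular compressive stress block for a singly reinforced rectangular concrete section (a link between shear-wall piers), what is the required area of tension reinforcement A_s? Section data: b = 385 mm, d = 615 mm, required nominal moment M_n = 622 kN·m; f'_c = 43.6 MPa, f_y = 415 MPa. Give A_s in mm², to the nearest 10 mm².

With M_n = 0.85 f'_c a b (d − a/2), solve the quadratic for a:
a = d − √(d² − 2M_n/(0.85 f'_c b)) = 615 − √(615² − 2 × 622×10⁶/(0.85 × 43.6 × 385)) = 75.52 mm.
A_s = 0.85 f'_c a b / f_y = 0.85 × 43.6 × 75.52 × 385 / 415 = 2596.5 mm².

A_s ≈ 2600 mm²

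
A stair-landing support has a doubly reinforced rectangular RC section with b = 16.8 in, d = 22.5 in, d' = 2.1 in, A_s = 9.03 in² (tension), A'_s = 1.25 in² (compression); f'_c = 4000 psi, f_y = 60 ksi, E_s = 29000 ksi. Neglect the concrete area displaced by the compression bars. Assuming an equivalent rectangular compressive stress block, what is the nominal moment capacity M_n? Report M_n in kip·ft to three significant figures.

Assume both steels yield.
a = (A_s − A'_s) f_y/(0.85 f'_c b) = (9.03 − 1.25) × 60/(0.85 × 4 × 16.8) = 8.172 in.
c = a/β₁ = 8.172/0.85 = 9.614 in; ε'_s = 0.003(c − d')/c = 0.0023 ≥ ε_y = 0.0021, so the compression steel yields.
M_n = (A_s − A'_s) f_y (d − a/2) + A'_s f_y (d − d') = 466.8 × (22.5 − 4.086) + 75 × (22.5 − 2.1) = 8595.7 + 1530.0 = 10125.7 kip·in = 10125.7/12 = 843.81 kip·ft.

M_n ≈ 844 kip·ft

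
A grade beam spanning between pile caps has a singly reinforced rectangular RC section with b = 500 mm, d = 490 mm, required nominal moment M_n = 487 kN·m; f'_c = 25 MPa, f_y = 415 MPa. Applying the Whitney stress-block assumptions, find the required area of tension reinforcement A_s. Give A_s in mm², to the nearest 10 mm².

With M_n = 0.85 f'_c a b (d − a/2), solve the quadratic for a:
a = d − √(d² − 2M_n/(0.85 f'_c b)) = 490 − √(490² − 2 × 487×10⁶/(0.85 × 25 × 500)) = 104.73 mm.
A_s = 0.85 f'_c a b / f_y = 0.85 × 25 × 104.73 × 500 / 415 = 2681.3 mm².

A_s ≈ 2680 mm²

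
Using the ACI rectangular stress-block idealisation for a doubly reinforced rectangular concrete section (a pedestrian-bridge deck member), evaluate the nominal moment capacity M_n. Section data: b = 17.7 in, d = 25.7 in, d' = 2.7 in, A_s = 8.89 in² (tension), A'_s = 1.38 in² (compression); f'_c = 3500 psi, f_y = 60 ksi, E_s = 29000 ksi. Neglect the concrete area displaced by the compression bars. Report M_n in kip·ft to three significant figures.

M_n ≈ 963 kip·ft

Assume both steels yield.
a = (A_s − A'_s) f_y/(0.85 f'_c b) = (8.89 − 1.38) × 60/(0.85 × 3.5 × 17.7) = 8.557 in.
c = a/β₁ = 8.557/0.85 = 10.067 in; ε'_s = 0.003(c − d')/c = 0.0022 ≥ ε_y = 0.0021, so the compression steel yields.
M_n = (A_s − A'_s) f_y (d − a/2) + A'_s f_y (d − d') = 450.6 × (25.7 − 4.2785) + 82.8 × (25.7 − 2.7) = 9652.5 + 1904.4 = 11556.9 kip·in = 11556.9/12 = 963.08 kip·ft.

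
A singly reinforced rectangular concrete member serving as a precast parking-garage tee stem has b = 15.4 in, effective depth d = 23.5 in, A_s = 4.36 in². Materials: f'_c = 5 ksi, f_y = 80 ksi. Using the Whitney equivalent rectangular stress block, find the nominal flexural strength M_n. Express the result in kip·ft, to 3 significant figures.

M_n ≈ 606 kip·ft

T = A_s f_y = 4.36 × 80 = 348.8 kips.
a = T/(0.85 f'_c b) = 348.8/(0.85 × 5 × 15.4) = 5.329 in.
M_n = T(d − a/2) = 348.8 × (23.5 − 2.6645) = 7267.4 kip·in = 7267.4/12 = 605.62 kip·ft.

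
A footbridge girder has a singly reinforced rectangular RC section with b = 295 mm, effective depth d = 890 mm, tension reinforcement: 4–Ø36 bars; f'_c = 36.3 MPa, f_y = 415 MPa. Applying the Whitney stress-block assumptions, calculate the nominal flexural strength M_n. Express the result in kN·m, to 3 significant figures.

A_s = 4 × 1018 = 4072 mm².
T = A_s f_y = 4072 × 415 = 1689880 N = 1689.88 kN.
From C = T: a = T/(0.85 f'_c b) = 1689880/(0.85 × 36.3 × 295) = 185.66 mm.
M_n = T(d − a/2) = 1689.88 kN × (890 − 92.83) mm = 1347.12 kN·m.

M_n ≈ 1350 kN·m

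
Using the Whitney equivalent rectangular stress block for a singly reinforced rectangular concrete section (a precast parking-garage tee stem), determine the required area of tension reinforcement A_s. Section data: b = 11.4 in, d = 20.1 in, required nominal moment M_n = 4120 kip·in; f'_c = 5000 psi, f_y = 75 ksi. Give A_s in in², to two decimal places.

From M_n = 0.85 f'_c a b (d − a/2):
a = d − √(d² − 2M_n/(0.85 f'_c b)) = 20.1 − √(20.1² − 2 × 4120/(0.85 × 5 × 11.4)) = 4.805 in.
A_s = 0.85 f'_c a b / f_y = 0.85 × 5 × 4.805 × 11.4 / 75 = 3.104 in².

A_s ≈ 3.10 in²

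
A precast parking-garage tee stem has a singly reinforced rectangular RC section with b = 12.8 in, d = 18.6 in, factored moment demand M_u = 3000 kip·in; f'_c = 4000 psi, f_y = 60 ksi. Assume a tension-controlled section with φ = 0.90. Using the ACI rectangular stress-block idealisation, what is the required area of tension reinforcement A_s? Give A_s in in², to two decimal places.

A_s ≈ 3.42 in²

M_n = M_u/φ = 3000/0.90 = 3333.33 kip·in.
From M_n = 0.85 f'_c a b (d − a/2):
a = d − √(d² − 2M_n/(0.85 f'_c b)) = 18.6 − √(18.6² − 2 × 3333.33/(0.85 × 4 × 12.8)) = 4.716 in.
A_s = 0.85 f'_c a b / f_y = 0.85 × 4 × 4.716 × 12.8 / 60 = 3.421 in².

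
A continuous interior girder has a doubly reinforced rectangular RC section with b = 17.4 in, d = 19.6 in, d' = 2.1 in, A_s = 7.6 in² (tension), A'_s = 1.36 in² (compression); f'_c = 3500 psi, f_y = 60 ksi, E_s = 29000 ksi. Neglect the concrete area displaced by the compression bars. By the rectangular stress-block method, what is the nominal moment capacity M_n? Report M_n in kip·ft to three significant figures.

M_n ≈ 618 kip·ft

Assume both steels yield.
a = (A_s − A'_s) f_y/(0.85 f'_c b) = (7.6 − 1.36) × 60/(0.85 × 3.5 × 17.4) = 7.233 in.
c = a/β₁ = 7.233/0.85 = 8.509 in; ε'_s = 0.003(c − d')/c = 0.0023 ≥ ε_y = 0.0021, so the compression steel yields.
M_n = (A_s − A'_s) f_y (d − a/2) + A'_s f_y (d − d') = 374.4 × (19.6 − 3.6165) + 81.6 × (19.6 − 2.1) = 5984.2 + 1428.0 = 7412.2 kip·in = 7412.2/12 = 617.68 kip·ft.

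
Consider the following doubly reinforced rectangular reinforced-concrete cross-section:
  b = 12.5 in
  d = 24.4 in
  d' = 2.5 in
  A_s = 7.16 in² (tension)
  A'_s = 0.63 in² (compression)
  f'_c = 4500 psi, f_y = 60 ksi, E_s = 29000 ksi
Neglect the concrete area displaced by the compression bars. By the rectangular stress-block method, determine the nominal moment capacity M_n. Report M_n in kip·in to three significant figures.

Assume both steels yield.
a = (A_s − A'_s) f_y/(0.85 f'_c b) = (7.16 − 0.63) × 60/(0.85 × 4.5 × 12.5) = 8.195 in.
c = a/β₁ = 8.195/0.825 = 9.933 in; ε'_s = 0.003(c − d')/c = 0.0022 ≥ ε_y = 0.0021, so the compression steel yields.
M_n = (A_s − A'_s) f_y (d − a/2) + A'_s f_y (d − d') = 391.8 × (24.4 − 4.0975) + 37.8 × (24.4 − 2.5) = 7954.5 + 827.8 = 8782.3 kip·in.

M_n ≈ 8780 kip·in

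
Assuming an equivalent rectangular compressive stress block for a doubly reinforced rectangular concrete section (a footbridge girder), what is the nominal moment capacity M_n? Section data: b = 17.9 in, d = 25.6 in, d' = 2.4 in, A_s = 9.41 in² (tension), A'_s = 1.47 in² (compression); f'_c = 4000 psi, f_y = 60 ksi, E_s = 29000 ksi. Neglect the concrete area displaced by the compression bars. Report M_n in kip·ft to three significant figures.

M_n ≈ 1030 kip·ft

Assume both steels yield.
a = (A_s − A'_s) f_y/(0.85 f'_c b) = (9.41 − 1.47) × 60/(0.85 × 4 × 17.9) = 7.828 in.
c = a/β₁ = 7.828/0.85 = 9.209 in; ε'_s = 0.003(c − d')/c = 0.0022 ≥ ε_y = 0.0021, so the compression steel yields.
M_n = (A_s − A'_s) f_y (d − a/2) + A'_s f_y (d − d') = 476.4 × (25.6 − 3.914) + 88.2 × (25.6 − 2.4) = 10331.2 + 2046.2 = 12377.4 kip·in = 12377.4/12 = 1031.45 kip·ft.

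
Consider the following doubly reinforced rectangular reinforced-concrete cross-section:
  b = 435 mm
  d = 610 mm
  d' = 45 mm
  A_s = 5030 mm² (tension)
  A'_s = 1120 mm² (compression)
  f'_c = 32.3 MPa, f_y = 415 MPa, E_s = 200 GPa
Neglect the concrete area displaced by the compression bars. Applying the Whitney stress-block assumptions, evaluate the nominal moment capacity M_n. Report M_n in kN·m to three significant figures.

M_n ≈ 1140 kN·m

Assume both tension and compression steel yield.
Net tension couple steel: A_s − A'_s = 3910 mm².
a = (A_s − A'_s) f_y / (0.85 f'_c b) = 1622650/(0.85 × 32.3 × 435) = 135.87 mm.
c = a/β₁ = 135.87/0.819 = 165.90 mm; ε'_s = 0.003(c − d')/c = 0.0022 ≥ f_y/E_s = 0.0021, so compression steel does yield.
M_n = (A_s − A'_s) f_y (d − a/2) + A'_s f_y (d − d') = [1622650 × (610 − 67.935) + 464800 × (610 − 45)] × 10⁻⁶ = 879.58 + 262.61 = 1142.19 kN·m.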